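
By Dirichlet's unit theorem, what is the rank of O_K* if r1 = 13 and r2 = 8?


By Dirichlet's unit theorem:
rank = r1 + r2 - 1
= 13 + 8 - 1
= 20

20


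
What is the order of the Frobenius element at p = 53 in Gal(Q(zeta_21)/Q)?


The Frobenius at p in Gal(Q(zeta_n)/Q) = (Z/nZ)* is the class of p, so its order is ord_21(53), the smallest k >= 1 with 53^k = 1 mod 21.
n = 21 = 3 * 7, phi(21) = 12; the order divides phi(n).
Divisors of 12: 1, 2, 3, 4, 6, 12
Repeated squaring mod 21: 53^1 = 11, 53^2 = 16, 53^4 = 4, 53^8 = 16
Test divisors in increasing order:
  k=1: 53^1 = 11 mod 21
  k=2: 53^2 = 16 mod 21
  k=3: 53^3 = 16 * 11 = 8 mod 21
  k=4: 53^4 = 4 mod 21
  k=6: 53^6 = 4 * 16 = 1 mod 21  <- first divisor giving 1
Order = 6

6


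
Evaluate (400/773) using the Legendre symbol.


p = 773 is prime, so compute (400/773) with the reciprocity algorithm (Jacobi-symbol steps: pull out 2s via (2/n), flip via reciprocity, reduce):
  pull out 2: (2/773) = -1  (since 773 mod 8 = 5)
  pull out 2: (2/773) = -1  (since 773 mod 8 = 5)
  pull out 2: (2/773) = -1  (since 773 mod 8 = 5)
  pull out 2: (2/773) = -1  (since 773 mod 8 = 5)
  reciprocity: (25/773) -> +(773/25)
  reduce: (23/25)
  reciprocity: (23/25) -> +(25/23)
  reduce: (2/23)
  pull out 2: (2/23) = +1  (since 23 mod 8 = 7)
  (1/23) = 1
Product of signs = 1
(400/773) = 1

1


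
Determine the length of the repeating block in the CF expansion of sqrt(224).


Run the CF algorithm for sqrt(224).
a_0 = floor(sqrt(224)) = 14; set m_0=0, q_0=1.
Recurrence: m' = q*a - m,  q' = (d - m'^2)/q,  a' = floor((a_0 + m')/q').
  step 1: m=14, q=28, a=1
  step 2: m=14, q=1, a=28
a_2 = 2*a_0 = 28, so the period closes here.
sqrt(224) = [14; 1, 28]
Period length = 2

2


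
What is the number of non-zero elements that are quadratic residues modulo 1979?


For prime p, the number of non-zero quadratic residues is (p-1)/2.
= (1979-1)/2
= 989

989


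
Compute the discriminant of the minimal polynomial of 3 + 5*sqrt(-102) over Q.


The element 3 + 5*sqrt(-102) has minimal polynomial:
x^2 - 6*x + 2559
Discriminant = (-6)^2 - 4*(2559)
= 36 - 10236
= -10200

-10200


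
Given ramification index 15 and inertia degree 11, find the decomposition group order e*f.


|D_P| = e * f
= 15 * 11
= 165

165


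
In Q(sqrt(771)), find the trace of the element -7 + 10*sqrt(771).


Tr(a + b*sqrt(d)) = (a + b*sqrt(d)) + (a - b*sqrt(d)) = 2a
= 2 * (-7)
= -14

-14


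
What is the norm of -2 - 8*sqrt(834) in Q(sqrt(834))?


N(a + b*sqrt(d)) = a^2 - d*b^2
= (-2)^2 - (834)*(-8)^2
= 4 - 53376
= -53372

-53372


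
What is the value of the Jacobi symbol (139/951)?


Compute (139/951) via quadratic reciprocity:
  reciprocity: (139/951) -> -(951/139)
  reduce: (117/139)
  reciprocity: (117/139) -> +(139/117)
  reduce: (22/117)
  pull out 2: (2/117) = -1  (since 117 mod 8 = 5)
  reciprocity: (11/117) -> +(117/11)
  reduce: (7/11)
  reciprocity: (7/11) -> -(11/7)
  reduce: (4/7)
  pull out 2: (2/7) = +1  (since 7 mod 8 = 7)
  pull out 2: (2/7) = +1  (since 7 mod 8 = 7)
  (1/7) = 1
Product of signs = -1

-1


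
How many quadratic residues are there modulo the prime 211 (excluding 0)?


For prime p, the number of non-zero quadratic residues is (p-1)/2.
= (211-1)/2
= 105

105


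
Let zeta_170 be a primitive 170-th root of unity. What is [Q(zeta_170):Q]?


The degree equals Euler's totient phi(170).
170 = 2 * 5 * 17
phi(170) = 64

64


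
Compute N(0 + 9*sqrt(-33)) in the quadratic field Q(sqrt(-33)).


N(a + b*sqrt(d)) = a^2 - d*b^2
= (0)^2 - (-33)*(9)^2
= 0 + 2673
= 2673

2673


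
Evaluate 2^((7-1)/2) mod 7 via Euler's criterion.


p = 7 is prime and the exponent is (p-1)/2 = 3, so by Euler's criterion 2^3 = (2/7) = +1 or -1 mod 7.
Compute by square-and-multiply:
  3 = 2 + 1 (binary 11)
  Repeated squaring mod 7: 2^1 = 2, 2^2 = 4
  2^3 = 2^2 * 2^1 = 4 * 2 mod 7
    4 * 2 = 8 = 1 mod 7
  2^3 = 1 mod 7
Result 1: 2 is a quadratic residue mod 7.
2^3 mod 7 = 1

1


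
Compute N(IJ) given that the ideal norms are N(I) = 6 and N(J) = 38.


N(IJ) = N(I) * N(J)
= 6 * 38
= 228

228


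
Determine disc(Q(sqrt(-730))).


For K = Q(sqrt(d)) with d squarefree: disc(K) = d if d = 1 mod 4, and disc(K) = 4d if d = 2 or 3 mod 4.
Here d = -730, and d mod 4 = 2.
d = 2 mod 4, not 1 (O_K = Z[sqrt(d)]), so disc(K) = 4d = 4 * (-730) = -2920

-2920


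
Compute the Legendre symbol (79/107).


p = 107 is prime, so compute (79/107) with the reciprocity algorithm (Jacobi-symbol steps: pull out 2s via (2/n), flip via reciprocity, reduce):
  reciprocity: (79/107) -> -(107/79)
  reduce: (28/79)
  pull out 2: (2/79) = +1  (since 79 mod 8 = 7)
  pull out 2: (2/79) = +1  (since 79 mod 8 = 7)
  reciprocity: (7/79) -> -(79/7)
  reduce: (2/7)
  pull out 2: (2/7) = +1  (since 7 mod 8 = 7)
  (1/7) = 1
Product of signs = 1
(79/107) = 1

1


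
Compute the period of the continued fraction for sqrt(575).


Run the CF algorithm for sqrt(575).
a_0 = floor(sqrt(575)) = 23; set m_0=0, q_0=1.
Recurrence: m' = q*a - m,  q' = (d - m'^2)/q,  a' = floor((a_0 + m')/q').
  step 1: m=23, q=46, a=1
  step 2: m=23, q=1, a=46
a_2 = 2*a_0 = 46, so the period closes here.
sqrt(575) = [23; 1, 46]
Period length = 2

2


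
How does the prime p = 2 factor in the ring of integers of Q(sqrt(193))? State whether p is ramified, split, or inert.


K = Q(sqrt(193)). Since d mod 4 = 1, disc(K) = 193.
Check p | disc: 193 mod 2 = 1.
p=2 does not divide disc (d is 1 mod 4). 2 splits iff d = 1 mod 8.
d mod 8 = 1, so (d/2) = 1.
(d/p) = 1, so p splits: (p) = P*P' with e=1, f=1, g=2.
Therefore p is split.

split


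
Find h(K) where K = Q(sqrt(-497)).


K = Q(sqrt(-497)). d mod 4 = 3, so D = disc(K) = 4d = -1988
h(K) equals the number of primitive reduced positive-definite forms (a, b, c) = a*x^2 + b*x*y + c*y^2 with b^2 - 4ac = D,
where reduced means |b| <= a <= c, with b >= 0 whenever |b| = a or a = c, and primitive means gcd(a, b, c) = 1.
Reduced forces 3a^2 <= |D| = 1988, so 1 <= a <= 25; b must have the parity of D, and c = (b^2 - D)/(4a) must be an integer >= a.
Enumerate a = 1..25, b in [-a, a]:
  a=1: (1, 0, 497)  [1]
  a=2: (2, 2, 249)  [1]
  a=3: (3, -2, 166), (3, 2, 166)  [2]
  a=4..5: none
  a=6: (6, -2, 83), (6, 2, 83)  [2]
  a=7: (7, 0, 71)  [1]
  a=8: none
  a=9: (9, -8, 57), (9, 8, 57)  [2]
  a=10: none
  a=11: (11, -6, 46), (11, 6, 46)  [2]
  a=12: none
  a=13: (13, -12, 41), (13, 12, 41)  [2]
  a=14: (14, 14, 39)  [1]
  a=15..16: none
  a=17: (17, -16, 33), (17, 16, 33)  [2]
  a=18: (18, -10, 29), (18, 10, 29)  [2]
  a=19: (19, -8, 27), (19, 8, 27)  [2]
  a=20: none
  a=21: (21, -14, 26), (21, 14, 26)  [2]
  a=22: (22, -6, 23), (22, 6, 23)  [2]
  a=23..25: none
Total reduced forms: 1 + 1 + 2 + 2 + 1 + 2 + 2 + 2 + 1 + 2 + 2 + 2 + 2 + 2 = 24
h = 24

24


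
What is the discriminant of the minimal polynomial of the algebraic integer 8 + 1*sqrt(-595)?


The element 8 + 1*sqrt(-595) has minimal polynomial:
x^2 - 16*x + 659
Discriminant = (-16)^2 - 4*(659)
= 256 - 2636
= -2380

-2380


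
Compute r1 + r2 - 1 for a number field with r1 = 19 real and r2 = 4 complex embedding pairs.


By Dirichlet's unit theorem:
rank = r1 + r2 - 1
= 19 + 4 - 1
= 22

22


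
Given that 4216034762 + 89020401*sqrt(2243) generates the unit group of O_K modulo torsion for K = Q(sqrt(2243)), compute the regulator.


epsilon = 4216034762 + 89020401*sqrt(2243)
= 8.4321e+09
R = ln(8.4321e+09)
= 22.8553

22.8553


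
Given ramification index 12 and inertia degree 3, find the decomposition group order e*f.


|D_P| = e * f
= 12 * 3
= 36

36


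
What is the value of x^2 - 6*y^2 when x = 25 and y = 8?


x^2 - d*y^2
= 25^2 - 6*8^2
= 625 - 384
= 241

241


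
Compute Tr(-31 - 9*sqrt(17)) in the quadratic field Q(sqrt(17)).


Tr(a + b*sqrt(d)) = (a + b*sqrt(d)) + (a - b*sqrt(d)) = 2a
= 2 * (-31)
= -62

-62


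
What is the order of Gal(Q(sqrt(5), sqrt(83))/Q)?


The 2 square roots of distinct primes are multiplicatively independent over Q,
so [K:Q] = 2^2 and Gal(K/Q) is isomorphic to (Z/2Z)^2.
|Gal| = 2^2 = 4

4


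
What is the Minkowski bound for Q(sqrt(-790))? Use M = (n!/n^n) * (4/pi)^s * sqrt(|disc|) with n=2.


d = -790, d mod 4 = 2, so disc(K) = 4d = -3160; |disc(K)| = 3160
Imaginary quadratic field, so n = 2, s = r2 = 1, r1 = 0
M = (n!/n^n) * (4/pi)^s * sqrt(|disc(K)|) = (2!/2^2) * (4/pi)^1 * sqrt(3160)
= 0.5 * 1.273240 * 56.213877
= 35.7869

35.7869


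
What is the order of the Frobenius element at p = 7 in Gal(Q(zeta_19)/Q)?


The Frobenius at p in Gal(Q(zeta_n)/Q) = (Z/nZ)* is the class of p, so its order is ord_19(7), the smallest k >= 1 with 7^k = 1 mod 19.
n = 19 = 19, phi(19) = 18; the order divides phi(n).
Divisors of 18: 1, 2, 3, 6, 9, 18
Repeated squaring mod 19: 7^1 = 7, 7^2 = 11, 7^4 = 7, 7^8 = 11, 7^16 = 7
Test divisors in increasing order:
  k=1: 7^1 = 7 mod 19
  k=2: 7^2 = 11 mod 19
  k=3: 7^3 = 11 * 7 = 1 mod 19  <- first divisor giving 1
Order = 3

3


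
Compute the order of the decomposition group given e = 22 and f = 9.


|D_P| = e * f
= 22 * 9
= 198

198


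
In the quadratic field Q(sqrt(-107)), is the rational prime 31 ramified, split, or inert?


K = Q(sqrt(-107)). Since d mod 4 = 1, disc(K) = -107.
Check p | disc: -107 mod 31 = 17.
p does not divide disc. Compute Legendre symbol (d/p):
17^((31-1)/2) mod 31 = -1
(d/p) = -1, so p is inert: (p) stays prime with e=1, f=2, g=1.
Therefore p is inert.

inert


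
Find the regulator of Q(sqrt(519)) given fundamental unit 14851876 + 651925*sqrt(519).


epsilon = 14851876 + 651925*sqrt(519)
= 2.9704e+07
R = ln(2.9704e+07)
= 17.2068

17.2068


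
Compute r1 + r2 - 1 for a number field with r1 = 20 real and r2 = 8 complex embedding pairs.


By Dirichlet's unit theorem:
rank = r1 + r2 - 1
= 20 + 8 - 1
= 27

27


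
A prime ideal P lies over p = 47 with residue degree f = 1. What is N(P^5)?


N(P^a) = p^(a*f)
= 47^(5*1)
= 47^5
= 229345007

229345007


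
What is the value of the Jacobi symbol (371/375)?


Compute (371/375) via quadratic reciprocity:
  reciprocity: (371/375) -> -(375/371)
  reduce: (4/371)
  pull out 2: (2/371) = -1  (since 371 mod 8 = 3)
  pull out 2: (2/371) = -1  (since 371 mod 8 = 3)
  (1/371) = 1
Product of signs = -1

-1


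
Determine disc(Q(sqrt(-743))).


For K = Q(sqrt(d)) with d squarefree: disc(K) = d if d = 1 mod 4, and disc(K) = 4d if d = 2 or 3 mod 4.
Here d = -743, and d mod 4 = 1.
d = 1 mod 4 (O_K = Z[(1+sqrt(d))/2]), so disc(K) = d = -743

-743


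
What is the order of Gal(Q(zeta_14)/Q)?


|Gal(Q(zeta_14)/Q)| = phi(14)
= 6

6


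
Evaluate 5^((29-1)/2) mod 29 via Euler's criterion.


p = 29 is prime and the exponent is (p-1)/2 = 14, so by Euler's criterion 5^14 = (5/29) = +1 or -1 mod 29.
Compute by square-and-multiply:
  14 = 8 + 4 + 2 (binary 1110)
  Repeated squaring mod 29: 5^1 = 5, 5^2 = 25, 5^4 = 16, 5^8 = 24
  5^14 = 5^8 * 5^4 * 5^2 = 24 * 16 * 25 mod 29
    24 * 16 = 384 = 7 mod 29
    7 * 25 = 175 = 1 mod 29
  5^14 = 1 mod 29
Result 1: 5 is a quadratic residue mod 29.
5^14 mod 29 = 1

1


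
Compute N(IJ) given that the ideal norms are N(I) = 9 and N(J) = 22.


N(IJ) = N(I) * N(J)
= 9 * 22
= 198

198


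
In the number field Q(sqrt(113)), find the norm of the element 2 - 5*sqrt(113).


N(a + b*sqrt(d)) = a^2 - d*b^2
= (2)^2 - (113)*(-5)^2
= 4 - 2825
= -2821

-2821


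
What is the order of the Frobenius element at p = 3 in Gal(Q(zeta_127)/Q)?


The Frobenius at p in Gal(Q(zeta_n)/Q) = (Z/nZ)* is the class of p, so its order is ord_127(3), the smallest k >= 1 with 3^k = 1 mod 127.
n = 127 = 127, phi(127) = 126; the order divides phi(n).
Divisors of 126: 1, 2, 3, 6, 7, 9, 14, 18, 21, 42, 63, 126
Repeated squaring mod 127: 3^1 = 3, 3^2 = 9, 3^4 = 81, 3^8 = 84, 3^16 = 71, 3^32 = 88, 3^64 = 124
Test divisors in increasing order:
  k=1: 3^1 = 3 mod 127
  k=2: 3^2 = 9 mod 127
  k=3: 3^3 = 9 * 3 = 27 mod 127
  k=6: 3^6 = 81 * 9 = 94 mod 127
  k=7: 3^7 = 81 * 9 * 3 = 28 mod 127
  k=9: 3^9 = 84 * 3 = 125 mod 127
  k=14: 3^14 = 84 * 81 * 9 = 22 mod 127
  k=18: 3^18 = 71 * 9 = 4 mod 127
  k=21: 3^21 = 71 * 81 * 3 = 108 mod 127
  k=42: 3^42 = 88 * 84 * 9 = 107 mod 127
  k=63: 3^63 = 88 * 71 * 84 * 81 * 9 * 3 = 126 mod 127
  k=126: 3^126 = 124 * 88 * 71 * 84 * 81 * 9 = 1 mod 127  <- first divisor giving 1
Order = 126

126


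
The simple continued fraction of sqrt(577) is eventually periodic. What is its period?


Run the CF algorithm for sqrt(577).
a_0 = floor(sqrt(577)) = 24; set m_0=0, q_0=1.
Recurrence: m' = q*a - m,  q' = (d - m'^2)/q,  a' = floor((a_0 + m')/q').
  step 1: m=24, q=1, a=48
a_1 = 2*a_0 = 48, so the period closes here.
sqrt(577) = [24; 48]
Period length = 1

1


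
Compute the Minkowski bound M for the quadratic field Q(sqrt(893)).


d = 893, d mod 4 = 1, so disc(K) = d = 893; |disc(K)| = 893
Real quadratic field, so n = 2, s = r2 = 0, r1 = 2
M = (n!/n^n) * (4/pi)^s * sqrt(|disc(K)|) = (2!/2^2) * (4/pi)^0 * sqrt(893)
= 0.5 * 1.000000 * 29.883106
= 14.9416

14.9416


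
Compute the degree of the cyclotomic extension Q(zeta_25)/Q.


The degree equals Euler's totient phi(25).
25 = 5^2
phi(25) = 20

20


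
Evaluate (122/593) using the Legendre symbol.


p = 593 is prime, so compute (122/593) with the reciprocity algorithm (Jacobi-symbol steps: pull out 2s via (2/n), flip via reciprocity, reduce):
  pull out 2: (2/593) = +1  (since 593 mod 8 = 1)
  reciprocity: (61/593) -> +(593/61)
  reduce: (44/61)
  pull out 2: (2/61) = -1  (since 61 mod 8 = 5)
  pull out 2: (2/61) = -1  (since 61 mod 8 = 5)
  reciprocity: (11/61) -> +(61/11)
  reduce: (6/11)
  pull out 2: (2/11) = -1  (since 11 mod 8 = 3)
  reciprocity: (3/11) -> -(11/3)
  reduce: (2/3)
  pull out 2: (2/3) = -1  (since 3 mod 8 = 3)
  (1/3) = 1
Product of signs = -1
(122/593) = -1

-1


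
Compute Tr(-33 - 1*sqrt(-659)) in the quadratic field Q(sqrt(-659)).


Tr(a + b*sqrt(d)) = (a + b*sqrt(d)) + (a - b*sqrt(d)) = 2a
= 2 * (-33)
= -66

-66


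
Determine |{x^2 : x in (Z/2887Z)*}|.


For prime p, the number of non-zero quadratic residues is (p-1)/2.
= (2887-1)/2
= 1443

1443


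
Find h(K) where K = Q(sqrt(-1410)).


K = Q(sqrt(-1410)). d mod 4 = 2, so D = disc(K) = 4d = -5640
h(K) equals the number of primitive reduced positive-definite forms (a, b, c) = a*x^2 + b*x*y + c*y^2 with b^2 - 4ac = D,
where reduced means |b| <= a <= c, with b >= 0 whenever |b| = a or a = c, and primitive means gcd(a, b, c) = 1.
Reduced forces 3a^2 <= |D| = 5640, so 1 <= a <= 43; b must have the parity of D, and c = (b^2 - D)/(4a) must be an integer >= a.
Enumerate a = 1..43, b in [-a, a]:
  a=1: (1, 0, 1410)  [1]
  a=2: (2, 0, 705)  [1]
  a=3: (3, 0, 470)  [1]
  a=4: none
  a=5: (5, 0, 282)  [1]
  a=6: (6, 0, 235)  [1]
  a=7: (7, -4, 202), (7, 4, 202)  [2]
  a=8..9: none
  a=10: (10, 0, 141)  [1]
  a=11: (11, -6, 129), (11, 6, 129)  [2]
  a=12..13: none
  a=14: (14, -4, 101), (14, 4, 101)  [2]
  a=15: (15, 0, 94)  [1]
  a=16: none
  a=17: (17, -2, 83), (17, 2, 83)  [2]
  a=18..20: none
  a=21: (21, -18, 71), (21, 18, 71)  [2]
  a=22: (22, -16, 67), (22, 16, 67)  [2]
  a=23: (23, -8, 62), (23, 8, 62)  [2]
  a=24..29: none
  a=30: (30, 0, 47)  [1]
  a=31: (31, -8, 46), (31, 8, 46)  [2]
  a=32: none
  a=33: (33, -6, 43), (33, 6, 43)  [2]
  a=34: (34, -32, 49), (34, 32, 49)  [2]
  a=35: (35, -10, 41), (35, 10, 41)  [2]
  a=36: none
  a=37: (37, -24, 42), (37, 24, 42)  [2]
  a=38..43: none
Total reduced forms: 1 + 1 + 1 + 1 + 1 + 2 + 1 + 2 + 2 + 1 + 2 + 2 + 2 + 2 + 1 + 2 + 2 + 2 + 2 + 2 = 32
h = 32

32


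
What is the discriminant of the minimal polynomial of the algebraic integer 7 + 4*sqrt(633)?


The element 7 + 4*sqrt(633) has minimal polynomial:
x^2 - 14*x - 10079
Discriminant = (-14)^2 - 4*(-10079)
= 196 + 40316
= 40512

40512


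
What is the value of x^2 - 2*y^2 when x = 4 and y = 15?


x^2 - d*y^2
= 4^2 - 2*15^2
= 16 - 450
= -434

-434


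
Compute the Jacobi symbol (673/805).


Compute (673/805) via quadratic reciprocity:
  reciprocity: (673/805) -> +(805/673)
  reduce: (132/673)
  pull out 2: (2/673) = +1  (since 673 mod 8 = 1)
  pull out 2: (2/673) = +1  (since 673 mod 8 = 1)
  reciprocity: (33/673) -> +(673/33)
  reduce: (13/33)
  reciprocity: (13/33) -> +(33/13)
  reduce: (7/13)
  reciprocity: (7/13) -> +(13/7)
  reduce: (6/7)
  pull out 2: (2/7) = +1  (since 7 mod 8 = 7)
  reciprocity: (3/7) -> -(7/3)
  reduce: (1/3)
  (1/3) = 1
Product of signs = -1

-1


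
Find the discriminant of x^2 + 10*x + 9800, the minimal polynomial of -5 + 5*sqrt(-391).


The element -5 + 5*sqrt(-391) has minimal polynomial:
x^2 + 10*x + 9800
Discriminant = (10)^2 - 4*(9800)
= 100 - 39200
= -39100

-39100


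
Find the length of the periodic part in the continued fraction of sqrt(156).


Run the CF algorithm for sqrt(156).
a_0 = floor(sqrt(156)) = 12; set m_0=0, q_0=1.
Recurrence: m' = q*a - m,  q' = (d - m'^2)/q,  a' = floor((a_0 + m')/q').
  step 1: m=12, q=12, a=2
  step 2: m=12, q=1, a=24
a_2 = 2*a_0 = 24, so the period closes here.
sqrt(156) = [12; 2, 24]
Period length = 2

2


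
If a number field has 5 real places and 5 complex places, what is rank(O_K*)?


By Dirichlet's unit theorem:
rank = r1 + r2 - 1
= 5 + 5 - 1
= 9

9


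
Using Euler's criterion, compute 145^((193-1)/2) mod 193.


p = 193 is prime and the exponent is (p-1)/2 = 96, so by Euler's criterion 145^96 = (145/193) = +1 or -1 mod 193.
Compute by square-and-multiply:
  96 = 64 + 32 (binary 1100000)
  Repeated squaring mod 193: 145^1 = 145, 145^2 = 181, 145^4 = 144, 145^8 = 85, 145^16 = 84, 145^32 = 108, 145^64 = 84
  145^96 = 145^64 * 145^32 = 84 * 108 mod 193
    84 * 108 = 9072 = 1 mod 193
  145^96 = 1 mod 193
Result 1: 145 is a quadratic residue mod 193.
145^96 mod 193 = 1

1


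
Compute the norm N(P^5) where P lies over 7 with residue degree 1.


N(P^a) = p^(a*f)
= 7^(5*1)
= 7^5
= 16807

16807


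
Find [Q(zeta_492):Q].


The degree equals Euler's totient phi(492).
492 = 2^2 * 3 * 41
phi(492) = 160

160


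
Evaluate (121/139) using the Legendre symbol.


p = 139 is prime, so compute (121/139) with the reciprocity algorithm (Jacobi-symbol steps: pull out 2s via (2/n), flip via reciprocity, reduce):
  reciprocity: (121/139) -> +(139/121)
  reduce: (18/121)
  pull out 2: (2/121) = +1  (since 121 mod 8 = 1)
  reciprocity: (9/121) -> +(121/9)
  reduce: (4/9)
  pull out 2: (2/9) = +1  (since 9 mod 8 = 1)
  pull out 2: (2/9) = +1  (since 9 mod 8 = 1)
  (1/9) = 1
Product of signs = 1
(121/139) = 1

1


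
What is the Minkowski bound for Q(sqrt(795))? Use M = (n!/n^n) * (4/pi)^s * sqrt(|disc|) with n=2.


d = 795, d mod 4 = 3, so disc(K) = 4d = 3180; |disc(K)| = 3180
Real quadratic field, so n = 2, s = r2 = 0, r1 = 2
M = (n!/n^n) * (4/pi)^s * sqrt(|disc(K)|) = (2!/2^2) * (4/pi)^0 * sqrt(3180)
= 0.5 * 1.000000 * 56.391489
= 28.1957

28.1957


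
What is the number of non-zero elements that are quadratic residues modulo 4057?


For prime p, the number of non-zero quadratic residues is (p-1)/2.
= (4057-1)/2
= 2028

2028


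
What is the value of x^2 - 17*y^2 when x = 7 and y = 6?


x^2 - d*y^2
= 7^2 - 17*6^2
= 49 - 612
= -563

-563


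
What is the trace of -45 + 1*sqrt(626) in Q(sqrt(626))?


Tr(a + b*sqrt(d)) = (a + b*sqrt(d)) + (a - b*sqrt(d)) = 2a
= 2 * (-45)
= -90

-90


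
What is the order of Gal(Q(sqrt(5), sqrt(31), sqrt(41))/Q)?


The 3 square roots of distinct primes are multiplicatively independent over Q,
so [K:Q] = 2^3 and Gal(K/Q) is isomorphic to (Z/2Z)^3.
|Gal| = 2^3 = 8

8


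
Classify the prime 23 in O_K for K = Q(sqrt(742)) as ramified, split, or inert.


K = Q(sqrt(742)). Since d mod 4 = 2, disc(K) = 2968.
Check p | disc: 2968 mod 23 = 1.
p does not divide disc. Compute Legendre symbol (d/p):
6^((23-1)/2) mod 23 = 1
(d/p) = 1, so p splits: (p) = P*P' with e=1, f=1, g=2.
Therefore p is split.

split


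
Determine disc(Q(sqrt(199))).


For K = Q(sqrt(d)) with d squarefree: disc(K) = d if d = 1 mod 4, and disc(K) = 4d if d = 2 or 3 mod 4.
Here d = 199, and d mod 4 = 3.
d = 3 mod 4, not 1 (O_K = Z[sqrt(d)]), so disc(K) = 4d = 4 * (199) = 796

796


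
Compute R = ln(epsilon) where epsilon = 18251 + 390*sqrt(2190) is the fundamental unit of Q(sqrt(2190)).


epsilon = 18251 + 390*sqrt(2190)
= 36502.0000
R = ln(36502.0000)
= 10.5051

10.5051


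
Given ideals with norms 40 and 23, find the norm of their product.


N(IJ) = N(I) * N(J)
= 40 * 23
= 920

920


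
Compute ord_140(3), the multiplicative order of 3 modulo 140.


We want ord_140(3), the smallest k >= 1 with 3^k = 1 mod 140.
n = 140 = 2^2 * 5 * 7, phi(140) = 48; the order divides phi(n).
Divisors of 48: 1, 2, 3, 4, 6, 8, 12, 16, 24, 48
Repeated squaring mod 140: 3^1 = 3, 3^2 = 9, 3^4 = 81, 3^8 = 121, 3^16 = 81, 3^32 = 121
Test divisors in increasing order:
  k=1: 3^1 = 3 mod 140
  k=2: 3^2 = 9 mod 140
  k=3: 3^3 = 9 * 3 = 27 mod 140
  k=4: 3^4 = 81 mod 140
  k=6: 3^6 = 81 * 9 = 29 mod 140
  k=8: 3^8 = 121 mod 140
  k=12: 3^12 = 121 * 81 = 1 mod 140  <- first divisor giving 1
Order = 12

12


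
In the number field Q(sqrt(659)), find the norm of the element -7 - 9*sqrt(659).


N(a + b*sqrt(d)) = a^2 - d*b^2
= (-7)^2 - (659)*(-9)^2
= 49 - 53379
= -53330

-53330


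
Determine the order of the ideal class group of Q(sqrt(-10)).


K = Q(sqrt(-10)). d mod 4 = 2, so D = disc(K) = 4d = -40
h(K) equals the number of primitive reduced positive-definite forms (a, b, c) = a*x^2 + b*x*y + c*y^2 with b^2 - 4ac = D,
where reduced means |b| <= a <= c, with b >= 0 whenever |b| = a or a = c, and primitive means gcd(a, b, c) = 1.
Reduced forces 3a^2 <= |D| = 40, so 1 <= a <= 3; b must have the parity of D, and c = (b^2 - D)/(4a) must be an integer >= a.
Enumerate a = 1..3, b in [-a, a]:
  a=1: (1, 0, 10)  [1]
  a=2: (2, 0, 5)  [1]
  a=3: none
Total reduced forms: 1 + 1 = 2
h = 2

2


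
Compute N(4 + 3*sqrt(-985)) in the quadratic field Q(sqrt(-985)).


N(a + b*sqrt(d)) = a^2 - d*b^2
= (4)^2 - (-985)*(3)^2
= 16 + 8865
= 8881

8881


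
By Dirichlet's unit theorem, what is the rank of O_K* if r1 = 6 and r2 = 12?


By Dirichlet's unit theorem:
rank = r1 + r2 - 1
= 6 + 12 - 1
= 17

17


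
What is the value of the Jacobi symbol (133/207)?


Compute (133/207) via quadratic reciprocity:
  reciprocity: (133/207) -> +(207/133)
  reduce: (74/133)
  pull out 2: (2/133) = -1  (since 133 mod 8 = 5)
  reciprocity: (37/133) -> +(133/37)
  reduce: (22/37)
  pull out 2: (2/37) = -1  (since 37 mod 8 = 5)
  reciprocity: (11/37) -> +(37/11)
  reduce: (4/11)
  pull out 2: (2/11) = -1  (since 11 mod 8 = 3)
  pull out 2: (2/11) = -1  (since 11 mod 8 = 3)
  (1/11) = 1
Product of signs = 1

1


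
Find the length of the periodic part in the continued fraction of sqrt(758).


Run the CF algorithm for sqrt(758).
a_0 = floor(sqrt(758)) = 27; set m_0=0, q_0=1.
Recurrence: m' = q*a - m,  q' = (d - m'^2)/q,  a' = floor((a_0 + m')/q').
  step 1: m=27, q=29, a=1
  step 2: m=2, q=26, a=1
  step 3: m=24, q=7, a=7
  step 4: m=25, q=19, a=2
  step 5: m=13, q=31, a=1
  step 6: m=18, q=14, a=3
  step 7: m=24, q=13, a=3
  step 8: m=15, q=41, a=1
  step 9: m=26, q=2, a=26
  step 10: m=26, q=41, a=1
  step 11: m=15, q=13, a=3
  step 12: m=24, q=14, a=3
  step 13: m=18, q=31, a=1
  step 14: m=13, q=19, a=2
  step 15: m=25, q=7, a=7
  step 16: m=24, q=26, a=1
  step 17: m=2, q=29, a=1
  step 18: m=27, q=1, a=54
a_18 = 2*a_0 = 54, so the period closes here.
sqrt(758) = [27; 1, 1, 7, 2, 1, 3, 3, 1, 26, 1, 3, 3, 1, 2, 7, 1, 1, 54]
Period length = 18

18


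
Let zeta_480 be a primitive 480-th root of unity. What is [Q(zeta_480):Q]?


The degree equals Euler's totient phi(480).
480 = 2^5 * 3 * 5
phi(480) = 128

128


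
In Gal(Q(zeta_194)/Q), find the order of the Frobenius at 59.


The Frobenius at p in Gal(Q(zeta_n)/Q) = (Z/nZ)* is the class of p, so its order is ord_194(59), the smallest k >= 1 with 59^k = 1 mod 194.
n = 194 = 2 * 97, phi(194) = 96; the order divides phi(n).
Divisors of 96: 1, 2, 3, 4, 6, 8, 12, 16, 24, 32, 48, 96
Repeated squaring mod 194: 59^1 = 59, 59^2 = 183, 59^4 = 121, 59^8 = 91, 59^16 = 133, 59^32 = 35, 59^64 = 61
Test divisors in increasing order:
  k=1: 59^1 = 59 mod 194
  k=2: 59^2 = 183 mod 194
  k=3: 59^3 = 183 * 59 = 127 mod 194
  k=4: 59^4 = 121 mod 194
  k=6: 59^6 = 121 * 183 = 27 mod 194
  k=8: 59^8 = 91 mod 194
  k=12: 59^12 = 91 * 121 = 147 mod 194
  k=16: 59^16 = 133 mod 194
  k=24: 59^24 = 133 * 91 = 75 mod 194
  k=32: 59^32 = 35 mod 194
  k=48: 59^48 = 35 * 133 = 193 mod 194
  k=96: 59^96 = 61 * 35 = 1 mod 194  <- first divisor giving 1
Order = 96

96


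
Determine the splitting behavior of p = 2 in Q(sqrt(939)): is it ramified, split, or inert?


K = Q(sqrt(939)). Since d mod 4 = 3, disc(K) = 3756.
Check p | disc: 3756 mod 2 = 0.
p divides disc, so p ramifies: (p) = P^2 with e=2, f=1, g=1.
Therefore p is ramified.

ramified


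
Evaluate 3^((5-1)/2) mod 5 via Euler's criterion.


p = 5 is prime and the exponent is (p-1)/2 = 2, so by Euler's criterion 3^2 = (3/5) = +1 or -1 mod 5.
Compute by square-and-multiply:
  2 = 2 (binary 10)
  Repeated squaring mod 5: 3^1 = 3, 3^2 = 4
  3^2 = 4 mod 5
Result 4 = p - 1 = -1 mod 5: 3 is a quadratic non-residue mod 5. As a residue in [0, p-1] the value is 4.
3^2 mod 5 = 4

4


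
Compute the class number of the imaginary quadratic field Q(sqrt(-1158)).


K = Q(sqrt(-1158)). d mod 4 = 2, so D = disc(K) = 4d = -4632
h(K) equals the number of primitive reduced positive-definite forms (a, b, c) = a*x^2 + b*x*y + c*y^2 with b^2 - 4ac = D,
where reduced means |b| <= a <= c, with b >= 0 whenever |b| = a or a = c, and primitive means gcd(a, b, c) = 1.
Reduced forces 3a^2 <= |D| = 4632, so 1 <= a <= 39; b must have the parity of D, and c = (b^2 - D)/(4a) must be an integer >= a.
Enumerate a = 1..39, b in [-a, a]:
  a=1: (1, 0, 1158)  [1]
  a=2: (2, 0, 579)  [1]
  a=3: (3, 0, 386)  [1]
  a=4..5: none
  a=6: (6, 0, 193)  [1]
  a=7: (7, -4, 166), (7, 4, 166)  [2]
  a=8..12: none
  a=13: (13, -10, 91), (13, 10, 91)  [2]
  a=14: (14, -4, 83), (14, 4, 83)  [2]
  a=15..16: none
  a=17: (17, -14, 71), (17, 14, 71)  [2]
  a=18: none
  a=19: (19, -2, 61), (19, 2, 61)  [2]
  a=20: none
  a=21: (21, -18, 59), (21, 18, 59)  [2]
  a=22..25: none
  a=26: (26, -16, 47), (26, 16, 47)  [2]
  a=27..30: none
  a=31: (31, -24, 42), (31, 24, 42)  [2]
  a=32..33: none
  a=34: (34, -20, 37), (34, 20, 37)  [2]
  a=35..37: none
  a=38: (38, -36, 39), (38, 36, 39)  [2]
  a=39: none
Total reduced forms: 1 + 1 + 1 + 1 + 2 + 2 + 2 + 2 + 2 + 2 + 2 + 2 + 2 + 2 = 24
h = 24

24


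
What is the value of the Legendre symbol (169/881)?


p = 881 is prime, so compute (169/881) with the reciprocity algorithm (Jacobi-symbol steps: pull out 2s via (2/n), flip via reciprocity, reduce):
  reciprocity: (169/881) -> +(881/169)
  reduce: (36/169)
  pull out 2: (2/169) = +1  (since 169 mod 8 = 1)
  pull out 2: (2/169) = +1  (since 169 mod 8 = 1)
  reciprocity: (9/169) -> +(169/9)
  reduce: (7/9)
  reciprocity: (7/9) -> +(9/7)
  reduce: (2/7)
  pull out 2: (2/7) = +1  (since 7 mod 8 = 7)
  (1/7) = 1
Product of signs = 1
(169/881) = 1

1


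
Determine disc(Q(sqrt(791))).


For K = Q(sqrt(d)) with d squarefree: disc(K) = d if d = 1 mod 4, and disc(K) = 4d if d = 2 or 3 mod 4.
Here d = 791, and d mod 4 = 3.
d = 3 mod 4, not 1 (O_K = Z[sqrt(d)]), so disc(K) = 4d = 4 * (791) = 3164

3164


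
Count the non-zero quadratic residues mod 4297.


For prime p, the number of non-zero quadratic residues is (p-1)/2.
= (4297-1)/2
= 2148

2148


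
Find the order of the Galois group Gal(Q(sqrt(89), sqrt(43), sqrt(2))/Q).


The 3 square roots of distinct primes are multiplicatively independent over Q,
so [K:Q] = 2^3 and Gal(K/Q) is isomorphic to (Z/2Z)^3.
|Gal| = 2^3 = 8

8


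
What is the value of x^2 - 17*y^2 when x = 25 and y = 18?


x^2 - d*y^2
= 25^2 - 17*18^2
= 625 - 5508
= -4883

-4883


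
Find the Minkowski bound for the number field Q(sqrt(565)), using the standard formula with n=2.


d = 565, d mod 4 = 1, so disc(K) = d = 565; |disc(K)| = 565
Real quadratic field, so n = 2, s = r2 = 0, r1 = 2
M = (n!/n^n) * (4/pi)^s * sqrt(|disc(K)|) = (2!/2^2) * (4/pi)^0 * sqrt(565)
= 0.5 * 1.000000 * 23.769729
= 11.8849

11.8849


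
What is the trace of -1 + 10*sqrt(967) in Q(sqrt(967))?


Tr(a + b*sqrt(d)) = (a + b*sqrt(d)) + (a - b*sqrt(d)) = 2a
= 2 * (-1)
= -2

-2


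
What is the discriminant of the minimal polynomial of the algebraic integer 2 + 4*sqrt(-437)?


The element 2 + 4*sqrt(-437) has minimal polynomial:
x^2 - 4*x + 6996
Discriminant = (-4)^2 - 4*(6996)
= 16 - 27984
= -27968

-27968


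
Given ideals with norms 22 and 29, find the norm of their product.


N(IJ) = N(I) * N(J)
= 22 * 29
= 638

638


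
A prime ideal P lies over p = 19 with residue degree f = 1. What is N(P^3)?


N(P^a) = p^(a*f)
= 19^(3*1)
= 19^3
= 6859

6859


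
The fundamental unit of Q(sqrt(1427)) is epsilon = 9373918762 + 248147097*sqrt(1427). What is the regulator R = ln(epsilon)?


epsilon = 9373918762 + 248147097*sqrt(1427)
= 1.8748e+10
R = ln(1.8748e+10)
= 23.6543

23.6543


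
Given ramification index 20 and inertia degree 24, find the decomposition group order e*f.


|D_P| = e * f
= 20 * 24
= 480

480


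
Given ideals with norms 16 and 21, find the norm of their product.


N(IJ) = N(I) * N(J)
= 16 * 21
= 336

336


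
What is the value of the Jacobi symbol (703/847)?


Compute (703/847) via quadratic reciprocity:
  reciprocity: (703/847) -> -(847/703)
  reduce: (144/703)
  pull out 2: (2/703) = +1  (since 703 mod 8 = 7)
  pull out 2: (2/703) = +1  (since 703 mod 8 = 7)
  pull out 2: (2/703) = +1  (since 703 mod 8 = 7)
  pull out 2: (2/703) = +1  (since 703 mod 8 = 7)
  reciprocity: (9/703) -> +(703/9)
  reduce: (1/9)
  (1/9) = 1
Product of signs = -1

-1


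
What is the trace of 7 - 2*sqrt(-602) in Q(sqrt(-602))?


Tr(a + b*sqrt(d)) = (a + b*sqrt(d)) + (a - b*sqrt(d)) = 2a
= 2 * (7)
= 14

14


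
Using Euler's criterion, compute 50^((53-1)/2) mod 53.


p = 53 is prime and the exponent is (p-1)/2 = 26, so by Euler's criterion 50^26 = (50/53) = +1 or -1 mod 53.
Compute by square-and-multiply:
  26 = 16 + 8 + 2 (binary 11010)
  Repeated squaring mod 53: 50^1 = 50, 50^2 = 9, 50^4 = 28, 50^8 = 42, 50^16 = 15
  50^26 = 50^16 * 50^8 * 50^2 = 15 * 42 * 9 mod 53
    15 * 42 = 630 = 47 mod 53
    47 * 9 = 423 = 52 mod 53
  50^26 = 52 mod 53
Result 52 = p - 1 = -1 mod 53: 50 is a quadratic non-residue mod 53. As a residue in [0, p-1] the value is 52.
50^26 mod 53 = 52

52


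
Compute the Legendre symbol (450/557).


p = 557 is prime, so compute (450/557) with the reciprocity algorithm (Jacobi-symbol steps: pull out 2s via (2/n), flip via reciprocity, reduce):
  pull out 2: (2/557) = -1  (since 557 mod 8 = 5)
  reciprocity: (225/557) -> +(557/225)
  reduce: (107/225)
  reciprocity: (107/225) -> +(225/107)
  reduce: (11/107)
  reciprocity: (11/107) -> -(107/11)
  reduce: (8/11)
  pull out 2: (2/11) = -1  (since 11 mod 8 = 3)
  pull out 2: (2/11) = -1  (since 11 mod 8 = 3)
  pull out 2: (2/11) = -1  (since 11 mod 8 = 3)
  (1/11) = 1
Product of signs = -1
(450/557) = -1

-1


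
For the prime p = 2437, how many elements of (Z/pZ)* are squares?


For prime p, the number of non-zero quadratic residues is (p-1)/2.
= (2437-1)/2
= 1218

1218


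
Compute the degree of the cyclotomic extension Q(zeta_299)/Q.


The degree equals Euler's totient phi(299).
299 = 13 * 23
phi(299) = 264

264


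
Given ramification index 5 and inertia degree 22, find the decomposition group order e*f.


|D_P| = e * f
= 5 * 22
= 110

110


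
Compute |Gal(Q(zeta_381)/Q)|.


|Gal(Q(zeta_381)/Q)| = phi(381)
= 252

252


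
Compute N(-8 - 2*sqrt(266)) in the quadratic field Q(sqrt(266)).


N(a + b*sqrt(d)) = a^2 - d*b^2
= (-8)^2 - (266)*(-2)^2
= 64 - 1064
= -1000

-1000


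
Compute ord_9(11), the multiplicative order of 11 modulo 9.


We want ord_9(11), the smallest k >= 1 with 11^k = 1 mod 9.
n = 9 = 3^2, phi(9) = 6; the order divides phi(n).
Divisors of 6: 1, 2, 3, 6
Repeated squaring mod 9: 11^1 = 2, 11^2 = 4, 11^4 = 7
Test divisors in increasing order:
  k=1: 11^1 = 2 mod 9
  k=2: 11^2 = 4 mod 9
  k=3: 11^3 = 4 * 2 = 8 mod 9
  k=6: 11^6 = 7 * 4 = 1 mod 9  <- first divisor giving 1
Order = 6

6


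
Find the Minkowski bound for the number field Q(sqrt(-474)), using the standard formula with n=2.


d = -474, d mod 4 = 2, so disc(K) = 4d = -1896; |disc(K)| = 1896
Imaginary quadratic field, so n = 2, s = r2 = 1, r1 = 0
M = (n!/n^n) * (4/pi)^s * sqrt(|disc(K)|) = (2!/2^2) * (4/pi)^1 * sqrt(1896)
= 0.5 * 1.273240 * 43.543082
= 27.7204

27.7204


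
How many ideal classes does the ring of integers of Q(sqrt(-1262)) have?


K = Q(sqrt(-1262)). d mod 4 = 2, so D = disc(K) = 4d = -5048
h(K) equals the number of primitive reduced positive-definite forms (a, b, c) = a*x^2 + b*x*y + c*y^2 with b^2 - 4ac = D,
where reduced means |b| <= a <= c, with b >= 0 whenever |b| = a or a = c, and primitive means gcd(a, b, c) = 1.
Reduced forces 3a^2 <= |D| = 5048, so 1 <= a <= 41; b must have the parity of D, and c = (b^2 - D)/(4a) must be an integer >= a.
Enumerate a = 1..41, b in [-a, a]:
  a=1: (1, 0, 1262)  [1]
  a=2: (2, 0, 631)  [1]
  a=3: (3, -2, 421), (3, 2, 421)  [2]
  a=4..5: none
  a=6: (6, -4, 211), (6, 4, 211)  [2]
  a=7..8: none
  a=9: (9, -8, 142), (9, 8, 142)  [2]
  a=10: none
  a=11: (11, -10, 117), (11, 10, 117)  [2]
  a=12: none
  a=13: (13, -10, 99), (13, 10, 99)  [2]
  a=14..16: none
  a=17: (17, -16, 78), (17, 16, 78)  [2]
  a=18: (18, -8, 71), (18, 8, 71)  [2]
  a=19: (19, -14, 69), (19, 14, 69)  [2]
  a=20..21: none
  a=22: (22, -12, 59), (22, 12, 59)  [2]
  a=23: (23, -14, 57), (23, 14, 57)  [2]
  a=24..25: none
  a=26: (26, -16, 51), (26, 16, 51)  [2]
  a=27: (27, -26, 53), (27, 26, 53)  [2]
  a=28..30: none
  a=31: (31, -6, 41), (31, 6, 41)  [2]
  a=32: none
  a=33: (33, -32, 46), (33, -10, 39), (33, 10, 39), (33, 32, 46)  [4]
  a=34: (34, -16, 39), (34, 16, 39)  [2]
  a=35..36: none
  a=37: (37, -24, 38), (37, 24, 38)  [2]
  a=38..41: none
Total reduced forms: 1 + 1 + 2 + 2 + 2 + 2 + 2 + 2 + 2 + 2 + 2 + 2 + 2 + 2 + 2 + 4 + 2 + 2 = 36
h = 36

36


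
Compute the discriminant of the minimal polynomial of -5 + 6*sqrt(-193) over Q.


The element -5 + 6*sqrt(-193) has minimal polynomial:
x^2 + 10*x + 6973
Discriminant = (10)^2 - 4*(6973)
= 100 - 27892
= -27792

-27792


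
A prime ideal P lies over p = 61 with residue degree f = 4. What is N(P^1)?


N(P^a) = p^(a*f)
= 61^(1*4)
= 61^4
= 13845841

13845841


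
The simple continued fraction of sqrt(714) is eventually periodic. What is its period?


Run the CF algorithm for sqrt(714).
a_0 = floor(sqrt(714)) = 26; set m_0=0, q_0=1.
Recurrence: m' = q*a - m,  q' = (d - m'^2)/q,  a' = floor((a_0 + m')/q').
  step 1: m=26, q=38, a=1
  step 2: m=12, q=15, a=2
  step 3: m=18, q=26, a=1
  step 4: m=8, q=25, a=1
  step 5: m=17, q=17, a=2
  step 6: m=17, q=25, a=1
  step 7: m=8, q=26, a=1
  step 8: m=18, q=15, a=2
  step 9: m=12, q=38, a=1
  step 10: m=26, q=1, a=52
a_10 = 2*a_0 = 52, so the period closes here.
sqrt(714) = [26; 1, 2, 1, 1, 2, 1, 1, 2, 1, 52]
Period length = 10

10


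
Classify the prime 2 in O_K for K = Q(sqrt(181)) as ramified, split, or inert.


K = Q(sqrt(181)). Since d mod 4 = 1, disc(K) = 181.
Check p | disc: 181 mod 2 = 1.
p=2 does not divide disc (d is 1 mod 4). 2 splits iff d = 1 mod 8.
d mod 8 = 5, so (d/2) = -1.
(d/p) = -1, so p is inert: (p) stays prime with e=1, f=2, g=1.
Therefore p is inert.

inert


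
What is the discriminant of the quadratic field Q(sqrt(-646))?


For K = Q(sqrt(d)) with d squarefree: disc(K) = d if d = 1 mod 4, and disc(K) = 4d if d = 2 or 3 mod 4.
Here d = -646, and d mod 4 = 2.
d = 2 mod 4, not 1 (O_K = Z[sqrt(d)]), so disc(K) = 4d = 4 * (-646) = -2584

-2584


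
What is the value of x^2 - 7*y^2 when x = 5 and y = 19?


x^2 - d*y^2
= 5^2 - 7*19^2
= 25 - 2527
= -2502

-2502


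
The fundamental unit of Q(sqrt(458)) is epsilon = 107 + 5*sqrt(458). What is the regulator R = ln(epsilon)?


epsilon = 107 + 5*sqrt(458)
= 214.0047
R = ln(214.0047)
= 5.3660

5.3660


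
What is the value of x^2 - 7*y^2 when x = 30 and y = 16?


x^2 - d*y^2
= 30^2 - 7*16^2
= 900 - 1792
= -892

-892


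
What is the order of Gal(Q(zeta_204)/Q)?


|Gal(Q(zeta_204)/Q)| = phi(204)
= 64

64


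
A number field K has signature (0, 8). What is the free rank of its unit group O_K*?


By Dirichlet's unit theorem:
rank = r1 + r2 - 1
= 0 + 8 - 1
= 7

7


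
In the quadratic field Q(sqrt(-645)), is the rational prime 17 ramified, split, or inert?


K = Q(sqrt(-645)). Since d mod 4 = 3, disc(K) = -2580.
Check p | disc: -2580 mod 17 = 4.
p does not divide disc. Compute Legendre symbol (d/p):
1^((17-1)/2) mod 17 = 1
(d/p) = 1, so p splits: (p) = P*P' with e=1, f=1, g=2.
Therefore p is split.

split


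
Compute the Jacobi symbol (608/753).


Compute (608/753) via quadratic reciprocity:
  pull out 2: (2/753) = +1  (since 753 mod 8 = 1)
  pull out 2: (2/753) = +1  (since 753 mod 8 = 1)
  pull out 2: (2/753) = +1  (since 753 mod 8 = 1)
  pull out 2: (2/753) = +1  (since 753 mod 8 = 1)
  pull out 2: (2/753) = +1  (since 753 mod 8 = 1)
  reciprocity: (19/753) -> +(753/19)
  reduce: (12/19)
  pull out 2: (2/19) = -1  (since 19 mod 8 = 3)
  pull out 2: (2/19) = -1  (since 19 mod 8 = 3)
  reciprocity: (3/19) -> -(19/3)
  reduce: (1/3)
  (1/3) = 1
Product of signs = -1

-1


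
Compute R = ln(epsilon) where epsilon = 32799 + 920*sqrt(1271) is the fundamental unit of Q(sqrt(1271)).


epsilon = 32799 + 920*sqrt(1271)
= 65598.0000
R = ln(65598.0000)
= 11.0913

11.0913


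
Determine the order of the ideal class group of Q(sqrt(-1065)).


K = Q(sqrt(-1065)). d mod 4 = 3, so D = disc(K) = 4d = -4260
h(K) equals the number of primitive reduced positive-definite forms (a, b, c) = a*x^2 + b*x*y + c*y^2 with b^2 - 4ac = D,
where reduced means |b| <= a <= c, with b >= 0 whenever |b| = a or a = c, and primitive means gcd(a, b, c) = 1.
Reduced forces 3a^2 <= |D| = 4260, so 1 <= a <= 37; b must have the parity of D, and c = (b^2 - D)/(4a) must be an integer >= a.
Enumerate a = 1..37, b in [-a, a]:
  a=1: (1, 0, 1065)  [1]
  a=2: (2, 2, 533)  [1]
  a=3: (3, 0, 355)  [1]
  a=4: none
  a=5: (5, 0, 213)  [1]
  a=6: (6, 6, 179)  [1]
  a=7..9: none
  a=10: (10, 10, 109)  [1]
  a=11..12: none
  a=13: (13, -2, 82), (13, 2, 82)  [2]
  a=14: none
  a=15: (15, 0, 71)  [1]
  a=16..22: none
  a=23: (23, -8, 47), (23, 8, 47)  [2]
  a=24..25: none
  a=26: (26, -2, 41), (26, 2, 41)  [2]
  a=27..29: none
  a=30: (30, 30, 43)  [1]
  a=31: (31, -24, 39), (31, 24, 39)  [2]
  a=32..37: none
Total reduced forms: 1 + 1 + 1 + 1 + 1 + 1 + 2 + 1 + 2 + 2 + 1 + 2 = 16
h = 16

16


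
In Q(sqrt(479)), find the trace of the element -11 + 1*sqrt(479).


Tr(a + b*sqrt(d)) = (a + b*sqrt(d)) + (a - b*sqrt(d)) = 2a
= 2 * (-11)
= -22

-22


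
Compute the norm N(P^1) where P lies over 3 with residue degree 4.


N(P^a) = p^(a*f)
= 3^(1*4)
= 3^4
= 81

81


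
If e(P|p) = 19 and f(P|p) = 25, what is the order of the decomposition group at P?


|D_P| = e * f
= 19 * 25
= 475

475


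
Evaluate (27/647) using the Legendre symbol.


p = 647 is prime, so compute (27/647) with the reciprocity algorithm (Jacobi-symbol steps: pull out 2s via (2/n), flip via reciprocity, reduce):
  reciprocity: (27/647) -> -(647/27)
  reduce: (26/27)
  pull out 2: (2/27) = -1  (since 27 mod 8 = 3)
  reciprocity: (13/27) -> +(27/13)
  reduce: (1/13)
  (1/13) = 1
Product of signs = 1
(27/647) = 1

1


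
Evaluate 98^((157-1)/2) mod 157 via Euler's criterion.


p = 157 is prime and the exponent is (p-1)/2 = 78, so by Euler's criterion 98^78 = (98/157) = +1 or -1 mod 157.
Compute by square-and-multiply:
  78 = 64 + 8 + 4 + 2 (binary 1001110)
  Repeated squaring mod 157: 98^1 = 98, 98^2 = 27, 98^4 = 101, 98^8 = 153, 98^16 = 16, 98^32 = 99, 98^64 = 67
  98^78 = 98^64 * 98^8 * 98^4 * 98^2 = 67 * 153 * 101 * 27 mod 157
    67 * 153 = 10251 = 46 mod 157
    46 * 101 = 4646 = 93 mod 157
    93 * 27 = 2511 = 156 mod 157
  98^78 = 156 mod 157
Result 156 = p - 1 = -1 mod 157: 98 is a quadratic non-residue mod 157. As a residue in [0, p-1] the value is 156.
98^78 mod 157 = 156

156
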